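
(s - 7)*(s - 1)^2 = s^3 - 9*s^2 + 15*s - 7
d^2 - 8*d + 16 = (d - 4)^2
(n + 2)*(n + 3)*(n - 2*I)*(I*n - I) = I*n^4 + 2*n^3 + 4*I*n^3 + 8*n^2 + I*n^2 + 2*n - 6*I*n - 12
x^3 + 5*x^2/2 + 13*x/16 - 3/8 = (x - 1/4)*(x + 3/4)*(x + 2)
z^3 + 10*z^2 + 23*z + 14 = (z + 1)*(z + 2)*(z + 7)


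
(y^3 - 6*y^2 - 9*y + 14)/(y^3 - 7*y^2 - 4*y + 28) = (y - 1)/(y - 2)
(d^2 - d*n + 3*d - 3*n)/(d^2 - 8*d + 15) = (d^2 - d*n + 3*d - 3*n)/(d^2 - 8*d + 15)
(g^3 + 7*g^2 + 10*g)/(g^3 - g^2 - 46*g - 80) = g/(g - 8)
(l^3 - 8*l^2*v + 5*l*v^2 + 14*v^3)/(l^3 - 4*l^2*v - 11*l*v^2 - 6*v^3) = (-l^2 + 9*l*v - 14*v^2)/(-l^2 + 5*l*v + 6*v^2)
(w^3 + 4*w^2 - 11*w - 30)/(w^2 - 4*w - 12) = (w^2 + 2*w - 15)/(w - 6)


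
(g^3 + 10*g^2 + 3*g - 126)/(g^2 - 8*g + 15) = (g^2 + 13*g + 42)/(g - 5)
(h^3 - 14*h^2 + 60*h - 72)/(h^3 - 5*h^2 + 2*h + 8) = (h^2 - 12*h + 36)/(h^2 - 3*h - 4)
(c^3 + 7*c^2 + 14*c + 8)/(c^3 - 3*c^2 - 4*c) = (c^2 + 6*c + 8)/(c*(c - 4))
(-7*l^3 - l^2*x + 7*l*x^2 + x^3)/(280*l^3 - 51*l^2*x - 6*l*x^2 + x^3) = (-l^2 + x^2)/(40*l^2 - 13*l*x + x^2)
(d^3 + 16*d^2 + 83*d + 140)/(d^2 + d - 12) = (d^2 + 12*d + 35)/(d - 3)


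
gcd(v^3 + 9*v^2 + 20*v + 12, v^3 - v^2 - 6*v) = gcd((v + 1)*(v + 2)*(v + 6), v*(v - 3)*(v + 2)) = v + 2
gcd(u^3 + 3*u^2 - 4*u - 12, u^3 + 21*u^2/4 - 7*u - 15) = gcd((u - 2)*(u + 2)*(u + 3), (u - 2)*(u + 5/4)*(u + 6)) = u - 2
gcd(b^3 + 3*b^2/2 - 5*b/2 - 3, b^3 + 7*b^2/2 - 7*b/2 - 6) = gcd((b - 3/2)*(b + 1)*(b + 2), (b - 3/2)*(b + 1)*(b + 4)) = b^2 - b/2 - 3/2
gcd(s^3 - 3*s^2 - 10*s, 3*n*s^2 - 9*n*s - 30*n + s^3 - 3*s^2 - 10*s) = s^2 - 3*s - 10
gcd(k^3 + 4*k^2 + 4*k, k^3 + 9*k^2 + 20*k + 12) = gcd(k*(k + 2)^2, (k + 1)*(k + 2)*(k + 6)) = k + 2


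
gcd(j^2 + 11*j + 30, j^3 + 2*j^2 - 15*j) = j + 5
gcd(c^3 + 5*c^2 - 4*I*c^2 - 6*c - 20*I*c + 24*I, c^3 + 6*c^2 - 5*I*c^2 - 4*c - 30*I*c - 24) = c^2 + c*(6 - 4*I) - 24*I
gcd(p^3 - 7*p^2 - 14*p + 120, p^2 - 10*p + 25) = p - 5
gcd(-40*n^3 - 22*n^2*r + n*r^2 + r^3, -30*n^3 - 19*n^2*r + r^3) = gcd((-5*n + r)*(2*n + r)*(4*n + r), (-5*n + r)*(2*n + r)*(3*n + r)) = -10*n^2 - 3*n*r + r^2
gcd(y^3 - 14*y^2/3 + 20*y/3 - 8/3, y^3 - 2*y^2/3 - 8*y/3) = y - 2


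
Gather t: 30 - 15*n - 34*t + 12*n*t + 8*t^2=-15*n + 8*t^2 + t*(12*n - 34) + 30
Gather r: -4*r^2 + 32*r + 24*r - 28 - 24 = -4*r^2 + 56*r - 52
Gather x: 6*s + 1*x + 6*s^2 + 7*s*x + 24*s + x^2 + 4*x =6*s^2 + 30*s + x^2 + x*(7*s + 5)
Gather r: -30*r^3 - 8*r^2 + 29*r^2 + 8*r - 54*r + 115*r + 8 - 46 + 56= -30*r^3 + 21*r^2 + 69*r + 18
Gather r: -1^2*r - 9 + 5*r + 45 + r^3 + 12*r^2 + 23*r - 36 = r^3 + 12*r^2 + 27*r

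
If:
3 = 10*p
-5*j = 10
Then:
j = -2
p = 3/10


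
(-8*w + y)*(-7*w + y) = 56*w^2 - 15*w*y + y^2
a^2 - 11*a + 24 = (a - 8)*(a - 3)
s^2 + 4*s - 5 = (s - 1)*(s + 5)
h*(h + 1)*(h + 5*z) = h^3 + 5*h^2*z + h^2 + 5*h*z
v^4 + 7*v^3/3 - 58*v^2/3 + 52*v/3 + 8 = (v - 2)^2*(v + 1/3)*(v + 6)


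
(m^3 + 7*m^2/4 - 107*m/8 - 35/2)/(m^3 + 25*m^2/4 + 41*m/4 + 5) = (m - 7/2)/(m + 1)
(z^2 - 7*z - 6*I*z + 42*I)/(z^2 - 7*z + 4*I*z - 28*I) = (z - 6*I)/(z + 4*I)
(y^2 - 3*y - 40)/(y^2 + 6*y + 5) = (y - 8)/(y + 1)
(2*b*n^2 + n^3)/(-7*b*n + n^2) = n*(-2*b - n)/(7*b - n)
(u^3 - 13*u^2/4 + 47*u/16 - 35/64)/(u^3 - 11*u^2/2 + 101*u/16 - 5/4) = (u - 7/4)/(u - 4)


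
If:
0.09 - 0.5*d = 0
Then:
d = 0.18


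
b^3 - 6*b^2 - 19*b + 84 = (b - 7)*(b - 3)*(b + 4)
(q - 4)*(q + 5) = q^2 + q - 20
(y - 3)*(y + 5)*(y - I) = y^3 + 2*y^2 - I*y^2 - 15*y - 2*I*y + 15*I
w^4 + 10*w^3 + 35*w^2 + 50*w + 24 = (w + 1)*(w + 2)*(w + 3)*(w + 4)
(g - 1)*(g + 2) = g^2 + g - 2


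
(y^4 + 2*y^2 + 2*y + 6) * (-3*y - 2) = -3*y^5 - 2*y^4 - 6*y^3 - 10*y^2 - 22*y - 12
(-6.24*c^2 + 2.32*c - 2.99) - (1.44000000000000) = -6.24*c^2 + 2.32*c - 4.43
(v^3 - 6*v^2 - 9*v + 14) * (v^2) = v^5 - 6*v^4 - 9*v^3 + 14*v^2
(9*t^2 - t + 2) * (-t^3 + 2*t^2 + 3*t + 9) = -9*t^5 + 19*t^4 + 23*t^3 + 82*t^2 - 3*t + 18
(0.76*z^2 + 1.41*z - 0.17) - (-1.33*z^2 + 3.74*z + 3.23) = 2.09*z^2 - 2.33*z - 3.4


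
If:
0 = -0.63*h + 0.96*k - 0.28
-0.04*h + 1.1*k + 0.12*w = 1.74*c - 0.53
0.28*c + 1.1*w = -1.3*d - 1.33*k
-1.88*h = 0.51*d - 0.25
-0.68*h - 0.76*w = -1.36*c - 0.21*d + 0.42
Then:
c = 0.62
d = -0.71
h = 0.33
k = 0.51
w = 0.07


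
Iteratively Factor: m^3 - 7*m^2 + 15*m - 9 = (m - 1)*(m^2 - 6*m + 9) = (m - 3)*(m - 1)*(m - 3)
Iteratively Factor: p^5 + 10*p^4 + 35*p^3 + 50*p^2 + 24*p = (p + 2)*(p^4 + 8*p^3 + 19*p^2 + 12*p) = (p + 2)*(p + 3)*(p^3 + 5*p^2 + 4*p) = (p + 1)*(p + 2)*(p + 3)*(p^2 + 4*p) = p*(p + 1)*(p + 2)*(p + 3)*(p + 4)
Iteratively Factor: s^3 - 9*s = (s - 3)*(s^2 + 3*s) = (s - 3)*(s + 3)*(s)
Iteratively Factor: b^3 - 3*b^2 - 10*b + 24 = (b + 3)*(b^2 - 6*b + 8) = (b - 2)*(b + 3)*(b - 4)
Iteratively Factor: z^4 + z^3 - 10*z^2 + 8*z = (z - 1)*(z^3 + 2*z^2 - 8*z) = (z - 2)*(z - 1)*(z^2 + 4*z) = (z - 2)*(z - 1)*(z + 4)*(z)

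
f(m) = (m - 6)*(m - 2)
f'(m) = 2*m - 8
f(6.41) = 1.81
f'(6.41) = 4.82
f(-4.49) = 68.08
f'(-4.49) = -16.98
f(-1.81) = 29.76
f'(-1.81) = -11.62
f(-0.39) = 15.27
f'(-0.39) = -8.78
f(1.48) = 2.35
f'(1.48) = -5.04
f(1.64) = 1.57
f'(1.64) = -4.72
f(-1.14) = 22.42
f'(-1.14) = -10.28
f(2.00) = 0.00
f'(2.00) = -4.00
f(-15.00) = 357.00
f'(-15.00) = -38.00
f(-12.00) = 252.00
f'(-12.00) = -32.00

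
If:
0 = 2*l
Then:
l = 0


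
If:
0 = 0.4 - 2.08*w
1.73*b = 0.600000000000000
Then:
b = 0.35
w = 0.19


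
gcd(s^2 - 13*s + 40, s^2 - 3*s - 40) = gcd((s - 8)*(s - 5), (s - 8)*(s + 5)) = s - 8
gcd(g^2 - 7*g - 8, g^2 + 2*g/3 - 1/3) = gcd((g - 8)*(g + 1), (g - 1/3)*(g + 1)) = g + 1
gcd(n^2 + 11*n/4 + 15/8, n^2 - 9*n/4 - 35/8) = n + 5/4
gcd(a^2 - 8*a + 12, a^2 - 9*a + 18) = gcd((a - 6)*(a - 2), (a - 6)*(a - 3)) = a - 6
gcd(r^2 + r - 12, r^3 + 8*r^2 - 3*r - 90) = r - 3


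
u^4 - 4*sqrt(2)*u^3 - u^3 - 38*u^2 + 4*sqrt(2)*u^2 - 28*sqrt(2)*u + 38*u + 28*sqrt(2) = (u - 1)*(u - 7*sqrt(2))*(u + sqrt(2))*(u + 2*sqrt(2))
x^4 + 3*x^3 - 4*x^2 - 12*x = x*(x - 2)*(x + 2)*(x + 3)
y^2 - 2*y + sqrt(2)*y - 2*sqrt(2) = (y - 2)*(y + sqrt(2))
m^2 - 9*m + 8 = (m - 8)*(m - 1)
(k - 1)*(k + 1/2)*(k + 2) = k^3 + 3*k^2/2 - 3*k/2 - 1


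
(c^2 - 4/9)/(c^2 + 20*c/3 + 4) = (c - 2/3)/(c + 6)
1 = 1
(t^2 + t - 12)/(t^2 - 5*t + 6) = (t + 4)/(t - 2)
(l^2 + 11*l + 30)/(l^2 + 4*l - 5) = (l + 6)/(l - 1)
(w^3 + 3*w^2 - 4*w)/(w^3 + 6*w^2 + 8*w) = (w - 1)/(w + 2)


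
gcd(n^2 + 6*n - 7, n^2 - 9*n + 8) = n - 1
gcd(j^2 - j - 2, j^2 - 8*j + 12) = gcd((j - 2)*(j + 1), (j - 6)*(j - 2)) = j - 2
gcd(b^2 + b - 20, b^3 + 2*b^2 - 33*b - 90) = b + 5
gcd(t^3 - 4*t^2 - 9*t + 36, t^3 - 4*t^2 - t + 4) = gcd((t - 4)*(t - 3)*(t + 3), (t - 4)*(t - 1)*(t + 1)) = t - 4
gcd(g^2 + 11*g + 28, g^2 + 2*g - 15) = 1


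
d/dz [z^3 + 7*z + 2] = 3*z^2 + 7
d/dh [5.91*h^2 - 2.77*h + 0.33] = 11.82*h - 2.77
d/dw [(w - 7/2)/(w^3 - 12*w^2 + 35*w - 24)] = (-4*w^3 + 45*w^2 - 168*w + 197)/(2*(w^6 - 24*w^5 + 214*w^4 - 888*w^3 + 1801*w^2 - 1680*w + 576))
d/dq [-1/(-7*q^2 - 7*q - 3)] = 7*(-2*q - 1)/(7*q^2 + 7*q + 3)^2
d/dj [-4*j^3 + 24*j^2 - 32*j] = -12*j^2 + 48*j - 32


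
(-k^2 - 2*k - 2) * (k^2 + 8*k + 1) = -k^4 - 10*k^3 - 19*k^2 - 18*k - 2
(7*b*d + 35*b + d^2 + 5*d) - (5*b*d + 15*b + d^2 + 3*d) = 2*b*d + 20*b + 2*d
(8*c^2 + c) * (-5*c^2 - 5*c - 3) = -40*c^4 - 45*c^3 - 29*c^2 - 3*c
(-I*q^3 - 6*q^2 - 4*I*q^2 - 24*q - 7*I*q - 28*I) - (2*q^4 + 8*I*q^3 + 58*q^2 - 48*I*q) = -2*q^4 - 9*I*q^3 - 64*q^2 - 4*I*q^2 - 24*q + 41*I*q - 28*I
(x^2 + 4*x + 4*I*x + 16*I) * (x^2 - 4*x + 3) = x^4 + 4*I*x^3 - 13*x^2 + 12*x - 52*I*x + 48*I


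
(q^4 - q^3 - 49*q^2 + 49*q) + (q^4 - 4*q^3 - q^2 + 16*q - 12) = 2*q^4 - 5*q^3 - 50*q^2 + 65*q - 12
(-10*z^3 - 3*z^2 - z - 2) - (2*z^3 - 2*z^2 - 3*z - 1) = -12*z^3 - z^2 + 2*z - 1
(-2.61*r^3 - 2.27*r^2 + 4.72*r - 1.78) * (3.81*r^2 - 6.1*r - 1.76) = -9.9441*r^5 + 7.2723*r^4 + 36.4238*r^3 - 31.5786*r^2 + 2.5508*r + 3.1328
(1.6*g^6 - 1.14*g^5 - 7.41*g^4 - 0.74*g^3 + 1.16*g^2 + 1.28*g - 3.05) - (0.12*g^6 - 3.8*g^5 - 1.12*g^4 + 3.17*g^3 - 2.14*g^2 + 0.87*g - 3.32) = 1.48*g^6 + 2.66*g^5 - 6.29*g^4 - 3.91*g^3 + 3.3*g^2 + 0.41*g + 0.27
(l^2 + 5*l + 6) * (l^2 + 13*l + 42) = l^4 + 18*l^3 + 113*l^2 + 288*l + 252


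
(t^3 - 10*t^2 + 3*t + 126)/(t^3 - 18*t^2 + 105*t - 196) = (t^2 - 3*t - 18)/(t^2 - 11*t + 28)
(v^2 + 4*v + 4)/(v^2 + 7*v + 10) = (v + 2)/(v + 5)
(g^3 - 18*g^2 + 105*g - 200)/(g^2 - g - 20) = (g^2 - 13*g + 40)/(g + 4)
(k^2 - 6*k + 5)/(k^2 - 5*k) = (k - 1)/k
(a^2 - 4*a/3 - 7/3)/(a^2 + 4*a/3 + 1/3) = (3*a - 7)/(3*a + 1)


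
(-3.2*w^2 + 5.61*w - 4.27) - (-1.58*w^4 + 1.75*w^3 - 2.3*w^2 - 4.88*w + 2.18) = 1.58*w^4 - 1.75*w^3 - 0.9*w^2 + 10.49*w - 6.45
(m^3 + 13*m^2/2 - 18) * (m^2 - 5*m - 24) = m^5 + 3*m^4/2 - 113*m^3/2 - 174*m^2 + 90*m + 432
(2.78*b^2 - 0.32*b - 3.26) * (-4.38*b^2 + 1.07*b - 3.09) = -12.1764*b^4 + 4.3762*b^3 + 5.3462*b^2 - 2.4994*b + 10.0734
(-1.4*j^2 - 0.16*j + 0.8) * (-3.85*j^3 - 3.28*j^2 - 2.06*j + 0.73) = 5.39*j^5 + 5.208*j^4 + 0.3288*j^3 - 3.3164*j^2 - 1.7648*j + 0.584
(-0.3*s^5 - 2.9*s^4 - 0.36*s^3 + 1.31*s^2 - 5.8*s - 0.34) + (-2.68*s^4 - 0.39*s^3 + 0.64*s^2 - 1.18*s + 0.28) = -0.3*s^5 - 5.58*s^4 - 0.75*s^3 + 1.95*s^2 - 6.98*s - 0.06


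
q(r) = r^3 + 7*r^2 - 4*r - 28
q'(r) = 3*r^2 + 14*r - 4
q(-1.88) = -2.38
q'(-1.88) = -19.72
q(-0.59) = -23.41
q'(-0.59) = -11.22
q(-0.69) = -22.24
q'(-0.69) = -12.23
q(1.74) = -8.50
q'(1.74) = 29.44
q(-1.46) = -10.35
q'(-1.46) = -18.05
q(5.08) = 263.42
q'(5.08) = 144.54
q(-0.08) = -27.64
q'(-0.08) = -5.10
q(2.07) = 2.58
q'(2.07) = 37.83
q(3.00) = 50.00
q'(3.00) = 65.00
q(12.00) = 2660.00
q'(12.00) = 596.00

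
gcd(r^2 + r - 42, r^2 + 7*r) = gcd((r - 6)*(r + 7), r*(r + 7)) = r + 7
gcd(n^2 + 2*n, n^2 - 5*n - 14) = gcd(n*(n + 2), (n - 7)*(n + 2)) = n + 2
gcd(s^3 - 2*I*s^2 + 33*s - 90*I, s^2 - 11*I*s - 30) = s - 5*I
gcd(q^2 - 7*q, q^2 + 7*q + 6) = 1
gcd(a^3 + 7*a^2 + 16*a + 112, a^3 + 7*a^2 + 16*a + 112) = a^3 + 7*a^2 + 16*a + 112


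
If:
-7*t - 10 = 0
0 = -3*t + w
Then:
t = -10/7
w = -30/7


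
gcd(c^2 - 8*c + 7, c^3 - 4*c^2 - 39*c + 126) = c - 7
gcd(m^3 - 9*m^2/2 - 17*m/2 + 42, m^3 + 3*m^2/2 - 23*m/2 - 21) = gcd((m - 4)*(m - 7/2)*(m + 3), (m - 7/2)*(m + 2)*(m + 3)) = m^2 - m/2 - 21/2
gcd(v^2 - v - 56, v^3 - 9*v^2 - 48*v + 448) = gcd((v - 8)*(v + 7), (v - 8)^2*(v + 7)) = v^2 - v - 56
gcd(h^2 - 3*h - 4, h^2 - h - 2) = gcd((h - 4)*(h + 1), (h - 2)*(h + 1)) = h + 1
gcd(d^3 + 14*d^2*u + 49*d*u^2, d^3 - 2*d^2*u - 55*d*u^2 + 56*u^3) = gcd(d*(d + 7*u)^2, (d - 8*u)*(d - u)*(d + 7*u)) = d + 7*u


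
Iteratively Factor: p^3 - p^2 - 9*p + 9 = (p + 3)*(p^2 - 4*p + 3) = (p - 3)*(p + 3)*(p - 1)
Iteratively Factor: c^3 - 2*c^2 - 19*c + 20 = (c - 1)*(c^2 - c - 20) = (c - 1)*(c + 4)*(c - 5)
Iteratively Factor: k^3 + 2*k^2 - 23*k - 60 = (k - 5)*(k^2 + 7*k + 12) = (k - 5)*(k + 4)*(k + 3)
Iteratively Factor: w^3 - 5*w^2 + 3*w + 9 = (w - 3)*(w^2 - 2*w - 3) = (w - 3)^2*(w + 1)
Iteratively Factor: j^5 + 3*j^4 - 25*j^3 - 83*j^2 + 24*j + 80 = (j + 1)*(j^4 + 2*j^3 - 27*j^2 - 56*j + 80) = (j + 1)*(j + 4)*(j^3 - 2*j^2 - 19*j + 20) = (j - 1)*(j + 1)*(j + 4)*(j^2 - j - 20) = (j - 5)*(j - 1)*(j + 1)*(j + 4)*(j + 4)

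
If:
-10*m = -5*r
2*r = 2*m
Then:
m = 0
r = 0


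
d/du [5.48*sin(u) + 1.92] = 5.48*cos(u)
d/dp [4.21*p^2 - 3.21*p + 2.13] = 8.42*p - 3.21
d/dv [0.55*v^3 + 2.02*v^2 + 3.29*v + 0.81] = 1.65*v^2 + 4.04*v + 3.29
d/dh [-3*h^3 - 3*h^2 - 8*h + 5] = -9*h^2 - 6*h - 8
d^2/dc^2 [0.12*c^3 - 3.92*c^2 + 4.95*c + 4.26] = 0.72*c - 7.84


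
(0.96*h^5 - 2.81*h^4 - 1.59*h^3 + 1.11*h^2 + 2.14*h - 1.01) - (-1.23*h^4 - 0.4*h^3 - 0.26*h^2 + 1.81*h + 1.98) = 0.96*h^5 - 1.58*h^4 - 1.19*h^3 + 1.37*h^2 + 0.33*h - 2.99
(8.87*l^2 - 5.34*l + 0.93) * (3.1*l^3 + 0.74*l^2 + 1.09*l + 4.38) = 27.497*l^5 - 9.9902*l^4 + 8.5997*l^3 + 33.7182*l^2 - 22.3755*l + 4.0734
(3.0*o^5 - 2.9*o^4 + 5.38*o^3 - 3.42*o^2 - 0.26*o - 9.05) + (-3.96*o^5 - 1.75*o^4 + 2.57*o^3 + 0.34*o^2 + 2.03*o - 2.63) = -0.96*o^5 - 4.65*o^4 + 7.95*o^3 - 3.08*o^2 + 1.77*o - 11.68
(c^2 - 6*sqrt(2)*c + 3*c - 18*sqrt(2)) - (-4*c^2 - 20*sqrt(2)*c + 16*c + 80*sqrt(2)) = 5*c^2 - 13*c + 14*sqrt(2)*c - 98*sqrt(2)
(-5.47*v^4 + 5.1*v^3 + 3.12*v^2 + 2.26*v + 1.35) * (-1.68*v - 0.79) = 9.1896*v^5 - 4.2467*v^4 - 9.2706*v^3 - 6.2616*v^2 - 4.0534*v - 1.0665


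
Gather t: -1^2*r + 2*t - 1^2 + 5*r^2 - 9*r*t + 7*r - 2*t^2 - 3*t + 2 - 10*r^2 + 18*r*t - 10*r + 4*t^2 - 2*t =-5*r^2 - 4*r + 2*t^2 + t*(9*r - 3) + 1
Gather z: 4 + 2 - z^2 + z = -z^2 + z + 6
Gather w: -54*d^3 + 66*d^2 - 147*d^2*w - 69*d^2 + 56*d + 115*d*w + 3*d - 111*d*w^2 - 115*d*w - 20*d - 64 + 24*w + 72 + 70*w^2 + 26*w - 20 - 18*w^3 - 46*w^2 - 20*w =-54*d^3 - 3*d^2 + 39*d - 18*w^3 + w^2*(24 - 111*d) + w*(30 - 147*d^2) - 12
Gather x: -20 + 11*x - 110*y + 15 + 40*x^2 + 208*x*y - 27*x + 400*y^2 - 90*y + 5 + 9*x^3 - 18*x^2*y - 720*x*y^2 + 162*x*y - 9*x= 9*x^3 + x^2*(40 - 18*y) + x*(-720*y^2 + 370*y - 25) + 400*y^2 - 200*y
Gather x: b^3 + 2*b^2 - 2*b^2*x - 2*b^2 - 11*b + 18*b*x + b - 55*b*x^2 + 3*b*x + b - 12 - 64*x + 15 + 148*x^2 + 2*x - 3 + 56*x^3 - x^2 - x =b^3 - 9*b + 56*x^3 + x^2*(147 - 55*b) + x*(-2*b^2 + 21*b - 63)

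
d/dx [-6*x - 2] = -6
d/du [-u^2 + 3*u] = 3 - 2*u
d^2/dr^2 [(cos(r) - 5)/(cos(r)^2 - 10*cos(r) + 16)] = (10*(1 - cos(r)^2)^2 - cos(r)^5 - 52*cos(r)^3 + 10*cos(r)^2 + 748*cos(r) - 530)/(cos(r)^2 - 10*cos(r) + 16)^3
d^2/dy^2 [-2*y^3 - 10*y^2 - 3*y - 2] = -12*y - 20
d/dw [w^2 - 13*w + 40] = 2*w - 13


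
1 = 1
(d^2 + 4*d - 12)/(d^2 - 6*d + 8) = (d + 6)/(d - 4)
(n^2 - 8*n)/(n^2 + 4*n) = (n - 8)/(n + 4)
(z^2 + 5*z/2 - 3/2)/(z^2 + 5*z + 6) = (z - 1/2)/(z + 2)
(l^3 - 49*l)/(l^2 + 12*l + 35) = l*(l - 7)/(l + 5)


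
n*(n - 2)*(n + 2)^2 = n^4 + 2*n^3 - 4*n^2 - 8*n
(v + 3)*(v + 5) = v^2 + 8*v + 15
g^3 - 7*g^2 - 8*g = g*(g - 8)*(g + 1)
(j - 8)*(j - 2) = j^2 - 10*j + 16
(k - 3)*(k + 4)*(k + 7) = k^3 + 8*k^2 - 5*k - 84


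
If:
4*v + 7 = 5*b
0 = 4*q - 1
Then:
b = 4*v/5 + 7/5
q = 1/4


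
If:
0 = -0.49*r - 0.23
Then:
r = -0.47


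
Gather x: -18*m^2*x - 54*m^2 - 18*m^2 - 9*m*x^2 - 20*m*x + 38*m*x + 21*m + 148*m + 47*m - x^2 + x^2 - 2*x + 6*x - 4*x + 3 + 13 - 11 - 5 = -72*m^2 - 9*m*x^2 + 216*m + x*(-18*m^2 + 18*m)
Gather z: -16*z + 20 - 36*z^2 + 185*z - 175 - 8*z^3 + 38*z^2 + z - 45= -8*z^3 + 2*z^2 + 170*z - 200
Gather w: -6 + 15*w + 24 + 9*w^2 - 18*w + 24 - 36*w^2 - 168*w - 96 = -27*w^2 - 171*w - 54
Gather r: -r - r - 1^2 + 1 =-2*r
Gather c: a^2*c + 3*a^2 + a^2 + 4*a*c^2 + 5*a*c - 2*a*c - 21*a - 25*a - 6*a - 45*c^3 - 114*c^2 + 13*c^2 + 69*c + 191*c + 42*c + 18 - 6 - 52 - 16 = 4*a^2 - 52*a - 45*c^3 + c^2*(4*a - 101) + c*(a^2 + 3*a + 302) - 56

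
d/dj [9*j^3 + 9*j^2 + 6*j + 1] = 27*j^2 + 18*j + 6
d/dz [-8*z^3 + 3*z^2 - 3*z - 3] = -24*z^2 + 6*z - 3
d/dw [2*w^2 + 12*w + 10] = 4*w + 12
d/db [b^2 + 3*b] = 2*b + 3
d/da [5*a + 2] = 5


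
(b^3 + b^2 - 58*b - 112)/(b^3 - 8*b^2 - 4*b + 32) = (b + 7)/(b - 2)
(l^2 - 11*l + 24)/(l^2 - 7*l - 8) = (l - 3)/(l + 1)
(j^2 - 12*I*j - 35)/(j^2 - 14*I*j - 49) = (j - 5*I)/(j - 7*I)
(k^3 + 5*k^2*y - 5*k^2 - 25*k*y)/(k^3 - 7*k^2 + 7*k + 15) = k*(k + 5*y)/(k^2 - 2*k - 3)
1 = 1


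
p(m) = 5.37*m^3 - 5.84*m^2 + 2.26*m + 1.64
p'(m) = 16.11*m^2 - 11.68*m + 2.26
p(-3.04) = -210.07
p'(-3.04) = 186.65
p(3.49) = 166.67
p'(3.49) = 157.72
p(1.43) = 8.63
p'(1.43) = 18.50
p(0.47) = 1.97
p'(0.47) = 0.33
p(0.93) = 3.01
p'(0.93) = 5.33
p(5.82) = 875.61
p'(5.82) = 479.97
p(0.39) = 1.95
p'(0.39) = 0.16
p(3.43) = 157.38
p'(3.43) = 151.73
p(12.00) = 8467.16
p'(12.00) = 2181.94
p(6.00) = 964.88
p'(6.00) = 512.14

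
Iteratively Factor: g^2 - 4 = (g + 2)*(g - 2)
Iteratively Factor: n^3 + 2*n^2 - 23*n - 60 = (n - 5)*(n^2 + 7*n + 12) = (n - 5)*(n + 3)*(n + 4)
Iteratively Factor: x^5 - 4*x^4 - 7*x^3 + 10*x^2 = (x)*(x^4 - 4*x^3 - 7*x^2 + 10*x) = x*(x + 2)*(x^3 - 6*x^2 + 5*x) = x*(x - 1)*(x + 2)*(x^2 - 5*x) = x^2*(x - 1)*(x + 2)*(x - 5)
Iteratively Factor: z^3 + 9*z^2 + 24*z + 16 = (z + 4)*(z^2 + 5*z + 4) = (z + 1)*(z + 4)*(z + 4)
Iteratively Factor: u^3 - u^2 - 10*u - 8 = (u + 1)*(u^2 - 2*u - 8) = (u + 1)*(u + 2)*(u - 4)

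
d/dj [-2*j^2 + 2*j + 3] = 2 - 4*j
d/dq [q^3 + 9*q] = 3*q^2 + 9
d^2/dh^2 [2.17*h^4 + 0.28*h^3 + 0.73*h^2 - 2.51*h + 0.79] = 26.04*h^2 + 1.68*h + 1.46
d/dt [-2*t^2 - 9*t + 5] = -4*t - 9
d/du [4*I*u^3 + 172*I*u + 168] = I*(12*u^2 + 172)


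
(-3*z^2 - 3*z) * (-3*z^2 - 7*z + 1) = 9*z^4 + 30*z^3 + 18*z^2 - 3*z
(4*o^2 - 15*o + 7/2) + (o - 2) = 4*o^2 - 14*o + 3/2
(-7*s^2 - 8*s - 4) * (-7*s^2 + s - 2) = 49*s^4 + 49*s^3 + 34*s^2 + 12*s + 8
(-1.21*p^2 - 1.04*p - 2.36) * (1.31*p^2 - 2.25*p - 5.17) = -1.5851*p^4 + 1.3601*p^3 + 5.5041*p^2 + 10.6868*p + 12.2012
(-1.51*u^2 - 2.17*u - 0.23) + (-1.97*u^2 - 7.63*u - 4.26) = -3.48*u^2 - 9.8*u - 4.49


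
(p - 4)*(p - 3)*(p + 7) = p^3 - 37*p + 84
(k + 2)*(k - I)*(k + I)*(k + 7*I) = k^4 + 2*k^3 + 7*I*k^3 + k^2 + 14*I*k^2 + 2*k + 7*I*k + 14*I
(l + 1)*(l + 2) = l^2 + 3*l + 2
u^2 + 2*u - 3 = (u - 1)*(u + 3)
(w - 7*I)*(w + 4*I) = w^2 - 3*I*w + 28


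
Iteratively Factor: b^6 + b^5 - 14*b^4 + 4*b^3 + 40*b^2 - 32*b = (b + 2)*(b^5 - b^4 - 12*b^3 + 28*b^2 - 16*b) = (b - 2)*(b + 2)*(b^4 + b^3 - 10*b^2 + 8*b) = b*(b - 2)*(b + 2)*(b^3 + b^2 - 10*b + 8) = b*(b - 2)*(b - 1)*(b + 2)*(b^2 + 2*b - 8) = b*(b - 2)^2*(b - 1)*(b + 2)*(b + 4)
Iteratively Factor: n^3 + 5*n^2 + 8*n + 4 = (n + 1)*(n^2 + 4*n + 4) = (n + 1)*(n + 2)*(n + 2)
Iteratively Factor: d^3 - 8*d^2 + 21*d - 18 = (d - 2)*(d^2 - 6*d + 9) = (d - 3)*(d - 2)*(d - 3)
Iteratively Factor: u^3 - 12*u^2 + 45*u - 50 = (u - 2)*(u^2 - 10*u + 25) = (u - 5)*(u - 2)*(u - 5)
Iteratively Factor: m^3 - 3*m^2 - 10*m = (m)*(m^2 - 3*m - 10) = m*(m + 2)*(m - 5)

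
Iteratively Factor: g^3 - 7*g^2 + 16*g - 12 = (g - 3)*(g^2 - 4*g + 4) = (g - 3)*(g - 2)*(g - 2)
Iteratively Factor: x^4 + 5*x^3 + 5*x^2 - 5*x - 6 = (x + 3)*(x^3 + 2*x^2 - x - 2) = (x + 2)*(x + 3)*(x^2 - 1) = (x + 1)*(x + 2)*(x + 3)*(x - 1)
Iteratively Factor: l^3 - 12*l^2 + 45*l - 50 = (l - 5)*(l^2 - 7*l + 10) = (l - 5)*(l - 2)*(l - 5)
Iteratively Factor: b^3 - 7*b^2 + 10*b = (b)*(b^2 - 7*b + 10) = b*(b - 5)*(b - 2)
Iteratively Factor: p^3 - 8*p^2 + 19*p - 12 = (p - 3)*(p^2 - 5*p + 4) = (p - 3)*(p - 1)*(p - 4)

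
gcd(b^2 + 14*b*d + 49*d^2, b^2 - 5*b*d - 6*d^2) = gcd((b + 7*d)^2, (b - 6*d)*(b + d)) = 1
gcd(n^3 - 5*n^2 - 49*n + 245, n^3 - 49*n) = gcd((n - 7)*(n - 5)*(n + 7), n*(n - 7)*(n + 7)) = n^2 - 49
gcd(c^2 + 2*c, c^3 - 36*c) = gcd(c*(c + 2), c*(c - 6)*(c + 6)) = c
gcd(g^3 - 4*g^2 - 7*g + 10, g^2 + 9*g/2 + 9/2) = 1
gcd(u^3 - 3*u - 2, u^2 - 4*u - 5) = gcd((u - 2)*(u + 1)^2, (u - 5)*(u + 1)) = u + 1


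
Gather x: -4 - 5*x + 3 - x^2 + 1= -x^2 - 5*x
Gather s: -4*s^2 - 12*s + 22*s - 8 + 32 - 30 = -4*s^2 + 10*s - 6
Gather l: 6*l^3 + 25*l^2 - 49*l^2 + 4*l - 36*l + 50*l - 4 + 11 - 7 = 6*l^3 - 24*l^2 + 18*l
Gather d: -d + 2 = 2 - d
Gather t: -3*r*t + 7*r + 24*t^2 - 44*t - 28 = 7*r + 24*t^2 + t*(-3*r - 44) - 28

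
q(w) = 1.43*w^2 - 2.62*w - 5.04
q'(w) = 2.86*w - 2.62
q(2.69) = -1.74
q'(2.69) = 5.07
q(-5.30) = 49.01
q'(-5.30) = -17.78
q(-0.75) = -2.27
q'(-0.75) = -4.76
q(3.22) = 1.35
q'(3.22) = 6.59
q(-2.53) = 10.74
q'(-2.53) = -9.86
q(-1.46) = 1.83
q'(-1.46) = -6.80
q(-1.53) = 2.32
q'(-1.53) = -7.00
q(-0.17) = -4.55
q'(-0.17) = -3.11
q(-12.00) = 232.32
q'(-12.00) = -36.94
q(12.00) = 169.44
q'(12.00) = 31.70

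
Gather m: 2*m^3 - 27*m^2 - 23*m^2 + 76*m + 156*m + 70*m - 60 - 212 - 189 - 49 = 2*m^3 - 50*m^2 + 302*m - 510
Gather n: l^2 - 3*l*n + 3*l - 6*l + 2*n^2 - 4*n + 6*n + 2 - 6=l^2 - 3*l + 2*n^2 + n*(2 - 3*l) - 4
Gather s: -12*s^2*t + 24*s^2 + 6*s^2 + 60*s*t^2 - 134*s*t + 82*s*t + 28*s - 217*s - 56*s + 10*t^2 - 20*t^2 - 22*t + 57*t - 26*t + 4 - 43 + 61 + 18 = s^2*(30 - 12*t) + s*(60*t^2 - 52*t - 245) - 10*t^2 + 9*t + 40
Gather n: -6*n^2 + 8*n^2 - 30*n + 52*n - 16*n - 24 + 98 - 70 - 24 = 2*n^2 + 6*n - 20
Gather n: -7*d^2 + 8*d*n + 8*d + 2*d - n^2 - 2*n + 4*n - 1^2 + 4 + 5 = -7*d^2 + 10*d - n^2 + n*(8*d + 2) + 8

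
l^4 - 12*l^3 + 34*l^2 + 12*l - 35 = (l - 7)*(l - 5)*(l - 1)*(l + 1)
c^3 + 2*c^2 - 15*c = c*(c - 3)*(c + 5)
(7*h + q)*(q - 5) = 7*h*q - 35*h + q^2 - 5*q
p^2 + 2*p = p*(p + 2)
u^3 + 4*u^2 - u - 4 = (u - 1)*(u + 1)*(u + 4)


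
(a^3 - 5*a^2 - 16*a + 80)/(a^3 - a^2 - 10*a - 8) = (a^2 - a - 20)/(a^2 + 3*a + 2)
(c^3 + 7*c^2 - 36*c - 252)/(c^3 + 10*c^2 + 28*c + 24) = (c^2 + c - 42)/(c^2 + 4*c + 4)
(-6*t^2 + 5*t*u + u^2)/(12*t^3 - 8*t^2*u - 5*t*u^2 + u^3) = (-6*t - u)/(12*t^2 + 4*t*u - u^2)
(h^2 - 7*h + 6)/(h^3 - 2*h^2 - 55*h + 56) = (h - 6)/(h^2 - h - 56)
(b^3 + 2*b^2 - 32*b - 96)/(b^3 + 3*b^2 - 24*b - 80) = (b - 6)/(b - 5)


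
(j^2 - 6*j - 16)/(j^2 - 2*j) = (j^2 - 6*j - 16)/(j*(j - 2))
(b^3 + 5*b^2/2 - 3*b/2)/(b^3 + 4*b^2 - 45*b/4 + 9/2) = 2*b*(b + 3)/(2*b^2 + 9*b - 18)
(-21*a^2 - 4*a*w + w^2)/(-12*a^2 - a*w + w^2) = (-7*a + w)/(-4*a + w)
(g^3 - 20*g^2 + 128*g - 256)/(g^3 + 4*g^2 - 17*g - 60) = (g^2 - 16*g + 64)/(g^2 + 8*g + 15)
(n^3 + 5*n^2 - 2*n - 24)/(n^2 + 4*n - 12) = (n^2 + 7*n + 12)/(n + 6)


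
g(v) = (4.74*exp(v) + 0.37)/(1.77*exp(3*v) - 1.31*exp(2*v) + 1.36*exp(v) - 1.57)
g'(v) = (4.74*exp(v) + 0.37)*(-5.31*exp(3*v) + 2.62*exp(2*v) - 1.36*exp(v))/(1.77*exp(3*v) - 1.31*exp(2*v) + 1.36*exp(v) - 1.57)^2 + 4.74*exp(v)/(1.77*exp(3*v) - 1.31*exp(2*v) + 1.36*exp(v) - 1.57)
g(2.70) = 0.01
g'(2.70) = -0.03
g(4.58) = 0.00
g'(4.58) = -0.00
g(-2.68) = -0.47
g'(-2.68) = -0.25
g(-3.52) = -0.33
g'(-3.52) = -0.10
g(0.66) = 1.06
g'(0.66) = -2.68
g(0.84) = 0.69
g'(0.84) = -1.62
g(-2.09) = -0.67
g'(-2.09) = -0.48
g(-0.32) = -6.40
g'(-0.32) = -23.40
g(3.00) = 0.01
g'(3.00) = -0.01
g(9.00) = 0.00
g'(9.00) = 0.00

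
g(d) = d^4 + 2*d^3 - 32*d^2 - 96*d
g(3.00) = -441.00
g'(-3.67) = 21.97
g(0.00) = 0.00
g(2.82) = -417.10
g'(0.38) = -119.23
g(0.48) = -53.18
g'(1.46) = -164.20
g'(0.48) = -124.90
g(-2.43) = 50.49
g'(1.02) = -150.79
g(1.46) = -197.60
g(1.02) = -128.01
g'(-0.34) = -73.70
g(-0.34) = 28.88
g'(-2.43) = 37.55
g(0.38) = -40.97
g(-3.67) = 3.86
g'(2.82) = -139.06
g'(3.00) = -126.00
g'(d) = 4*d^3 + 6*d^2 - 64*d - 96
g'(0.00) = -96.00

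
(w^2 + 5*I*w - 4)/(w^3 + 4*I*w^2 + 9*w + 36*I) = (w + I)/(w^2 + 9)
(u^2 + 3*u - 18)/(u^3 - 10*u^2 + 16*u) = (u^2 + 3*u - 18)/(u*(u^2 - 10*u + 16))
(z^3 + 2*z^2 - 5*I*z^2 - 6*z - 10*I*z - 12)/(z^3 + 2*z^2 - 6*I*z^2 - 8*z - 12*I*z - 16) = (z - 3*I)/(z - 4*I)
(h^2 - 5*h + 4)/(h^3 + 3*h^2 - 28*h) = (h - 1)/(h*(h + 7))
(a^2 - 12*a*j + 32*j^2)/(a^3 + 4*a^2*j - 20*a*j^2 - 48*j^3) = (a - 8*j)/(a^2 + 8*a*j + 12*j^2)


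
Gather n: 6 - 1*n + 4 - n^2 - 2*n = -n^2 - 3*n + 10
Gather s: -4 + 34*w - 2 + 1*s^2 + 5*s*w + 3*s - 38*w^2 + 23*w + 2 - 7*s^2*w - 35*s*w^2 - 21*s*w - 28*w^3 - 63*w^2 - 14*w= s^2*(1 - 7*w) + s*(-35*w^2 - 16*w + 3) - 28*w^3 - 101*w^2 + 43*w - 4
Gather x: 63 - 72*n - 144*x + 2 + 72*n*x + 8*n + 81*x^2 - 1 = -64*n + 81*x^2 + x*(72*n - 144) + 64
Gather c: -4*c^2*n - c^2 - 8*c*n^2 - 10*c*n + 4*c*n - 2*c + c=c^2*(-4*n - 1) + c*(-8*n^2 - 6*n - 1)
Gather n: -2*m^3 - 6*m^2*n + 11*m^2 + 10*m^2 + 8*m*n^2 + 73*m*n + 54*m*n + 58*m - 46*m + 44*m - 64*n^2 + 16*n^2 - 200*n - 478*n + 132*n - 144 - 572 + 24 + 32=-2*m^3 + 21*m^2 + 56*m + n^2*(8*m - 48) + n*(-6*m^2 + 127*m - 546) - 660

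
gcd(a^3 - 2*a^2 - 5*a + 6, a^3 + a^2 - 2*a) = a^2 + a - 2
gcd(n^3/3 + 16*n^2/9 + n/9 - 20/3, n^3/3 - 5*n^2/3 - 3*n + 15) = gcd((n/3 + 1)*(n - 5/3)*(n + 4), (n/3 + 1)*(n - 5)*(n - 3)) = n + 3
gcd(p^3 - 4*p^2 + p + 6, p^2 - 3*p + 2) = p - 2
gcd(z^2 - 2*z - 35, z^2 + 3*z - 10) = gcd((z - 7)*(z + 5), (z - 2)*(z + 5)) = z + 5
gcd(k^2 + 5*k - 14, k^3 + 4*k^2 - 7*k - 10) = k - 2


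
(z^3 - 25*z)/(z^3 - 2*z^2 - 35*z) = (z - 5)/(z - 7)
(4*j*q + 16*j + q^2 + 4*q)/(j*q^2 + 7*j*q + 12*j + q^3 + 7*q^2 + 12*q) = (4*j + q)/(j*q + 3*j + q^2 + 3*q)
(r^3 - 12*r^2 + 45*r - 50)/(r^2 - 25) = (r^2 - 7*r + 10)/(r + 5)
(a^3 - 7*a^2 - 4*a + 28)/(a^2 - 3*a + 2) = (a^2 - 5*a - 14)/(a - 1)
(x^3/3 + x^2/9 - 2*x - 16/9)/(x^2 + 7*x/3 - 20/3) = (3*x^3 + x^2 - 18*x - 16)/(3*(3*x^2 + 7*x - 20))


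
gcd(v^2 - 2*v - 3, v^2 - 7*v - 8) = v + 1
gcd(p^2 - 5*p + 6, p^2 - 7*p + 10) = p - 2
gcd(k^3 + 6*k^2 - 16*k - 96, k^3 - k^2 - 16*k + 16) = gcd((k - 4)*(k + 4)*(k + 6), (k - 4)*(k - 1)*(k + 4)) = k^2 - 16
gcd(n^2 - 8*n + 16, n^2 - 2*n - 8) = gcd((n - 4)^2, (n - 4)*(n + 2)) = n - 4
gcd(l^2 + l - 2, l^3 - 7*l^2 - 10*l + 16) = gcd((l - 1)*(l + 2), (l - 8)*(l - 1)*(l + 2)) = l^2 + l - 2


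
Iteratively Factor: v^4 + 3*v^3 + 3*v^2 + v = (v + 1)*(v^3 + 2*v^2 + v) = (v + 1)^2*(v^2 + v) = v*(v + 1)^2*(v + 1)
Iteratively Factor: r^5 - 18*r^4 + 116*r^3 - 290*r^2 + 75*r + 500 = (r - 5)*(r^4 - 13*r^3 + 51*r^2 - 35*r - 100) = (r - 5)*(r - 4)*(r^3 - 9*r^2 + 15*r + 25) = (r - 5)^2*(r - 4)*(r^2 - 4*r - 5) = (r - 5)^2*(r - 4)*(r + 1)*(r - 5)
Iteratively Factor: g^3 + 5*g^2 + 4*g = (g)*(g^2 + 5*g + 4) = g*(g + 1)*(g + 4)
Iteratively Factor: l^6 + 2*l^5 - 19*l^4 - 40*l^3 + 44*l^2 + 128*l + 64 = (l + 1)*(l^5 + l^4 - 20*l^3 - 20*l^2 + 64*l + 64) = (l + 1)*(l + 2)*(l^4 - l^3 - 18*l^2 + 16*l + 32) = (l + 1)^2*(l + 2)*(l^3 - 2*l^2 - 16*l + 32) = (l - 2)*(l + 1)^2*(l + 2)*(l^2 - 16) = (l - 4)*(l - 2)*(l + 1)^2*(l + 2)*(l + 4)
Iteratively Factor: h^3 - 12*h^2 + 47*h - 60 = (h - 4)*(h^2 - 8*h + 15) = (h - 4)*(h - 3)*(h - 5)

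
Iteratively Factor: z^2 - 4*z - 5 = (z + 1)*(z - 5)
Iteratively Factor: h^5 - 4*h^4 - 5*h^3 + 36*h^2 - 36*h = (h + 3)*(h^4 - 7*h^3 + 16*h^2 - 12*h) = (h - 3)*(h + 3)*(h^3 - 4*h^2 + 4*h) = h*(h - 3)*(h + 3)*(h^2 - 4*h + 4) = h*(h - 3)*(h - 2)*(h + 3)*(h - 2)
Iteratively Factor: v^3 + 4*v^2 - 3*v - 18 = (v + 3)*(v^2 + v - 6) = (v + 3)^2*(v - 2)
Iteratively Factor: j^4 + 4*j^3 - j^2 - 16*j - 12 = (j + 2)*(j^3 + 2*j^2 - 5*j - 6) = (j + 1)*(j + 2)*(j^2 + j - 6) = (j + 1)*(j + 2)*(j + 3)*(j - 2)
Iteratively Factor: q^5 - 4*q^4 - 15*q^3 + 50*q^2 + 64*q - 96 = (q + 3)*(q^4 - 7*q^3 + 6*q^2 + 32*q - 32) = (q + 2)*(q + 3)*(q^3 - 9*q^2 + 24*q - 16) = (q - 1)*(q + 2)*(q + 3)*(q^2 - 8*q + 16) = (q - 4)*(q - 1)*(q + 2)*(q + 3)*(q - 4)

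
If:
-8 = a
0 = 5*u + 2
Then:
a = -8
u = -2/5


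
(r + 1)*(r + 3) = r^2 + 4*r + 3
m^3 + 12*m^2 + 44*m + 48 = (m + 2)*(m + 4)*(m + 6)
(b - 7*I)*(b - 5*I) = b^2 - 12*I*b - 35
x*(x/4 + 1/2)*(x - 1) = x^3/4 + x^2/4 - x/2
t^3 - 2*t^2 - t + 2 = (t - 2)*(t - 1)*(t + 1)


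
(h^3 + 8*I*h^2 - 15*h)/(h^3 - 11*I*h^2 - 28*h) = (-h^2 - 8*I*h + 15)/(-h^2 + 11*I*h + 28)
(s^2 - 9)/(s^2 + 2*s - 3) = (s - 3)/(s - 1)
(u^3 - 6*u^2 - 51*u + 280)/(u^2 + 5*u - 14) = (u^2 - 13*u + 40)/(u - 2)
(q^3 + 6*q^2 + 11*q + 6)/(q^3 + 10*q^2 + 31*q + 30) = (q + 1)/(q + 5)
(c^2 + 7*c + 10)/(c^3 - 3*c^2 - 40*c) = (c + 2)/(c*(c - 8))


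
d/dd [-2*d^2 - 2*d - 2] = -4*d - 2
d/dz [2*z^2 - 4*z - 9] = 4*z - 4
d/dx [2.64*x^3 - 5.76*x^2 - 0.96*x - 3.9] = 7.92*x^2 - 11.52*x - 0.96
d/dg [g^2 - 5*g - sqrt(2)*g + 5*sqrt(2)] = 2*g - 5 - sqrt(2)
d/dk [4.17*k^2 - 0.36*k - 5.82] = 8.34*k - 0.36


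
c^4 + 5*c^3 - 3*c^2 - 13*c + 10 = (c - 1)^2*(c + 2)*(c + 5)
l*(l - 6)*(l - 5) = l^3 - 11*l^2 + 30*l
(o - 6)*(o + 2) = o^2 - 4*o - 12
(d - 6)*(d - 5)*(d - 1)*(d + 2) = d^4 - 10*d^3 + 17*d^2 + 52*d - 60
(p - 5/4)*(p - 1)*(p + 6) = p^3 + 15*p^2/4 - 49*p/4 + 15/2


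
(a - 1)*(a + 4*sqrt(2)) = a^2 - a + 4*sqrt(2)*a - 4*sqrt(2)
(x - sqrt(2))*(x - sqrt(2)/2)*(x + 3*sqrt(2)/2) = x^3 - 7*x/2 + 3*sqrt(2)/2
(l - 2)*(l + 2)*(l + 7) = l^3 + 7*l^2 - 4*l - 28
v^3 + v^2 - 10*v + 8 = (v - 2)*(v - 1)*(v + 4)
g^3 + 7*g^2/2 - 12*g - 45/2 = (g - 3)*(g + 3/2)*(g + 5)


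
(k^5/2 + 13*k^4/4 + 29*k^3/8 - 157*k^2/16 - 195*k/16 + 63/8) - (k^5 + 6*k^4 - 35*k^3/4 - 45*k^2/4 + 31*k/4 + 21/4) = -k^5/2 - 11*k^4/4 + 99*k^3/8 + 23*k^2/16 - 319*k/16 + 21/8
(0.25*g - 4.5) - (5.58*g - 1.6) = -5.33*g - 2.9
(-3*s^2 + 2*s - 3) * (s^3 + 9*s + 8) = -3*s^5 + 2*s^4 - 30*s^3 - 6*s^2 - 11*s - 24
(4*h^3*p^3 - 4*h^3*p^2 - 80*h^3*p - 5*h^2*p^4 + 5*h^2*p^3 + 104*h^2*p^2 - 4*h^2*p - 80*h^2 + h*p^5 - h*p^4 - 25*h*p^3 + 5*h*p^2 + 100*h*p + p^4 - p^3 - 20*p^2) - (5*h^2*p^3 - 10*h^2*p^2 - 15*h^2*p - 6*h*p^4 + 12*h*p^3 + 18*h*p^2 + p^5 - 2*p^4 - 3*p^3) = 4*h^3*p^3 - 4*h^3*p^2 - 80*h^3*p - 5*h^2*p^4 + 114*h^2*p^2 + 11*h^2*p - 80*h^2 + h*p^5 + 5*h*p^4 - 37*h*p^3 - 13*h*p^2 + 100*h*p - p^5 + 3*p^4 + 2*p^3 - 20*p^2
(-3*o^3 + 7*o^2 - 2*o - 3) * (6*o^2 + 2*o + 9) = -18*o^5 + 36*o^4 - 25*o^3 + 41*o^2 - 24*o - 27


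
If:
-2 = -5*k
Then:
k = 2/5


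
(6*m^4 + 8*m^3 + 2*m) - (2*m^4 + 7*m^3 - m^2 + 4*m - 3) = 4*m^4 + m^3 + m^2 - 2*m + 3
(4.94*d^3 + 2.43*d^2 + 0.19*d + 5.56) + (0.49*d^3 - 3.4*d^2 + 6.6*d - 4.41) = 5.43*d^3 - 0.97*d^2 + 6.79*d + 1.15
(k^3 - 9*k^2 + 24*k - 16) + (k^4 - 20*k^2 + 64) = k^4 + k^3 - 29*k^2 + 24*k + 48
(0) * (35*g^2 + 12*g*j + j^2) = 0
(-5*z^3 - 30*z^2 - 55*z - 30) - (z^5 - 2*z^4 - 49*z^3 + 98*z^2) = -z^5 + 2*z^4 + 44*z^3 - 128*z^2 - 55*z - 30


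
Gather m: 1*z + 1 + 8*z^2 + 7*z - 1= 8*z^2 + 8*z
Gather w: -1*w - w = -2*w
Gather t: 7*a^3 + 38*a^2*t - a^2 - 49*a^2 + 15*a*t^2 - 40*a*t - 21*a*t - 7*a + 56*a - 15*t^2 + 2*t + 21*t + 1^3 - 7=7*a^3 - 50*a^2 + 49*a + t^2*(15*a - 15) + t*(38*a^2 - 61*a + 23) - 6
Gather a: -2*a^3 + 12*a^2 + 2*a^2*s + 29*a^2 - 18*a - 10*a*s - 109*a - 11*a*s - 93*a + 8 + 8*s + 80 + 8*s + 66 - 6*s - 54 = -2*a^3 + a^2*(2*s + 41) + a*(-21*s - 220) + 10*s + 100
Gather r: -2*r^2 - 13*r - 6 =-2*r^2 - 13*r - 6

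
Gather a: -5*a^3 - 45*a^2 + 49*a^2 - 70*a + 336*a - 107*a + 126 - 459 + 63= -5*a^3 + 4*a^2 + 159*a - 270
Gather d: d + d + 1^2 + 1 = 2*d + 2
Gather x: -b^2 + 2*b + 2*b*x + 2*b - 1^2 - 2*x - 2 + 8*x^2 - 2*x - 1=-b^2 + 4*b + 8*x^2 + x*(2*b - 4) - 4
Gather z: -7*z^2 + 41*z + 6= -7*z^2 + 41*z + 6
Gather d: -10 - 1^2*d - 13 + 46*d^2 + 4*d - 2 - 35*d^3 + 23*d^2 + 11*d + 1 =-35*d^3 + 69*d^2 + 14*d - 24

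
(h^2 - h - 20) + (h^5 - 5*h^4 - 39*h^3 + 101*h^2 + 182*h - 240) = h^5 - 5*h^4 - 39*h^3 + 102*h^2 + 181*h - 260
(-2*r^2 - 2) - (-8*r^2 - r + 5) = 6*r^2 + r - 7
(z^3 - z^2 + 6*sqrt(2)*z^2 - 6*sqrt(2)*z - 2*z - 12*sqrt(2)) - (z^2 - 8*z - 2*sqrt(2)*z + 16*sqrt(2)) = z^3 - 2*z^2 + 6*sqrt(2)*z^2 - 4*sqrt(2)*z + 6*z - 28*sqrt(2)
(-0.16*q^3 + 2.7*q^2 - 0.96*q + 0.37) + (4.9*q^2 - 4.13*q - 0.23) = -0.16*q^3 + 7.6*q^2 - 5.09*q + 0.14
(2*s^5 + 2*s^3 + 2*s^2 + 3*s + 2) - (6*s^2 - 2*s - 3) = 2*s^5 + 2*s^3 - 4*s^2 + 5*s + 5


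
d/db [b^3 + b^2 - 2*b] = 3*b^2 + 2*b - 2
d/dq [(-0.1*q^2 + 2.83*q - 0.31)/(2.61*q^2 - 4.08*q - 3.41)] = (-6.9783*q^2 + 2.3002*q - 10.9151)/(6.8121*q^4 - 21.2976*q^3 - 1.1538*q^2 + 27.8256*q + 11.6281)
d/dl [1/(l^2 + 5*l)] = (-2*l - 5)/(l^2*(l + 5)^2)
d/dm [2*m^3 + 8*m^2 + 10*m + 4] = 6*m^2 + 16*m + 10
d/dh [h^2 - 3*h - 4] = 2*h - 3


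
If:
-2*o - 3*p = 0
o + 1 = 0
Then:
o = -1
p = 2/3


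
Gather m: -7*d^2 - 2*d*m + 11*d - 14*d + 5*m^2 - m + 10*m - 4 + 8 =-7*d^2 - 3*d + 5*m^2 + m*(9 - 2*d) + 4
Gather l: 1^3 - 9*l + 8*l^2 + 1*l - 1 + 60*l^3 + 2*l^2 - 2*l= 60*l^3 + 10*l^2 - 10*l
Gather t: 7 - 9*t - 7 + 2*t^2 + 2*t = 2*t^2 - 7*t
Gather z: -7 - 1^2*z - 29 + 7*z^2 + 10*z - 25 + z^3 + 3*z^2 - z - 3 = z^3 + 10*z^2 + 8*z - 64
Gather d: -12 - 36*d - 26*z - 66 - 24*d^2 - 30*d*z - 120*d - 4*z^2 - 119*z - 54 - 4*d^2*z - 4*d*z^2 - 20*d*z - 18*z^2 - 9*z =d^2*(-4*z - 24) + d*(-4*z^2 - 50*z - 156) - 22*z^2 - 154*z - 132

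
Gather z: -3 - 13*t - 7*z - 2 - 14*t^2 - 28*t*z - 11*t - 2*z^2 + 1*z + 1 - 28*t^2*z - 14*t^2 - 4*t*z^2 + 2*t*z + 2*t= -28*t^2 - 22*t + z^2*(-4*t - 2) + z*(-28*t^2 - 26*t - 6) - 4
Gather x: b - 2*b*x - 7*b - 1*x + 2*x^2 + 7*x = -6*b + 2*x^2 + x*(6 - 2*b)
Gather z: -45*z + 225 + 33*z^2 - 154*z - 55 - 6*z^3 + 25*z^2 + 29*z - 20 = -6*z^3 + 58*z^2 - 170*z + 150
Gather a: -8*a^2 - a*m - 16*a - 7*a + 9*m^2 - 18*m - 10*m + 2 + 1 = -8*a^2 + a*(-m - 23) + 9*m^2 - 28*m + 3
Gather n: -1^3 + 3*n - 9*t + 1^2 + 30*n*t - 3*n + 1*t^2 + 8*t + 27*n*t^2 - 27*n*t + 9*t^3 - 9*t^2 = n*(27*t^2 + 3*t) + 9*t^3 - 8*t^2 - t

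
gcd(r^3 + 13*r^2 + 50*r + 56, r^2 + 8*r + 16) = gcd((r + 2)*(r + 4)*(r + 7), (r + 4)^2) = r + 4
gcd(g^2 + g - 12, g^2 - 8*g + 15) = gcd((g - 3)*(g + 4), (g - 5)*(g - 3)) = g - 3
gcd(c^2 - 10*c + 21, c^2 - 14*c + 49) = c - 7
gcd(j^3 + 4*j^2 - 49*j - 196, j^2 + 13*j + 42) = j + 7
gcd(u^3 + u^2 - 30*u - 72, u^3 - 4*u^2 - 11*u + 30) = u + 3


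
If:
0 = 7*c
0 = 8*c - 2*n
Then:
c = 0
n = 0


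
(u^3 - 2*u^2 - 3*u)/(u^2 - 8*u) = (u^2 - 2*u - 3)/(u - 8)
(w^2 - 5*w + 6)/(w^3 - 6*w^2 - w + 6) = (w^2 - 5*w + 6)/(w^3 - 6*w^2 - w + 6)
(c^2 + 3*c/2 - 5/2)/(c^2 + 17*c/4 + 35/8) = 4*(c - 1)/(4*c + 7)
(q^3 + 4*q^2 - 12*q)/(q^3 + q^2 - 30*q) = (q - 2)/(q - 5)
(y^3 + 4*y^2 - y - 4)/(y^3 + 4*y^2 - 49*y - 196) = (y^2 - 1)/(y^2 - 49)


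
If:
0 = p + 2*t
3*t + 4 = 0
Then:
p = 8/3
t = -4/3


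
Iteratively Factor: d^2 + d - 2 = (d - 1)*(d + 2)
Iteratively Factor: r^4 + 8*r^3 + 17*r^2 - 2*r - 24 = (r - 1)*(r^3 + 9*r^2 + 26*r + 24) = (r - 1)*(r + 4)*(r^2 + 5*r + 6) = (r - 1)*(r + 2)*(r + 4)*(r + 3)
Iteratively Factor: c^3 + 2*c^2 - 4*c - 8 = (c + 2)*(c^2 - 4) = (c - 2)*(c + 2)*(c + 2)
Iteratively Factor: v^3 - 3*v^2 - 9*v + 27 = (v - 3)*(v^2 - 9) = (v - 3)*(v + 3)*(v - 3)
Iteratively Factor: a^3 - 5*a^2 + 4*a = (a)*(a^2 - 5*a + 4) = a*(a - 4)*(a - 1)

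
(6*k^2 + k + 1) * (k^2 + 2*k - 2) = 6*k^4 + 13*k^3 - 9*k^2 - 2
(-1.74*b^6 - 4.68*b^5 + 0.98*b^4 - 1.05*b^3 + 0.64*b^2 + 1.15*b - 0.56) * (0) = 0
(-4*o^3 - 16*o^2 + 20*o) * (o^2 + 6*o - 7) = -4*o^5 - 40*o^4 - 48*o^3 + 232*o^2 - 140*o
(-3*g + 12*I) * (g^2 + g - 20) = -3*g^3 - 3*g^2 + 12*I*g^2 + 60*g + 12*I*g - 240*I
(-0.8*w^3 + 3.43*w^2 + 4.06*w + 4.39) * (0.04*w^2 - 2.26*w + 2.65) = -0.032*w^5 + 1.9452*w^4 - 9.7094*w^3 + 0.089500000000001*w^2 + 0.8376*w + 11.6335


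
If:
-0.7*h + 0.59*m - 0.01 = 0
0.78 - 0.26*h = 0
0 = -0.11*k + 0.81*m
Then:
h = 3.00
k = 26.33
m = 3.58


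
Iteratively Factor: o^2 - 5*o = (o)*(o - 5)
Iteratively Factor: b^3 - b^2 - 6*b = (b)*(b^2 - b - 6) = b*(b + 2)*(b - 3)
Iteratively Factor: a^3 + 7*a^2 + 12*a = (a + 4)*(a^2 + 3*a) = a*(a + 4)*(a + 3)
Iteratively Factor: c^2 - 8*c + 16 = (c - 4)*(c - 4)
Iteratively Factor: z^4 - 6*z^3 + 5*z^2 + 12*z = (z - 4)*(z^3 - 2*z^2 - 3*z) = (z - 4)*(z + 1)*(z^2 - 3*z) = (z - 4)*(z - 3)*(z + 1)*(z)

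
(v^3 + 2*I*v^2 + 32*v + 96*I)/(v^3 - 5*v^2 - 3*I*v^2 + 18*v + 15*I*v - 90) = (v^2 + 8*I*v - 16)/(v^2 + v*(-5 + 3*I) - 15*I)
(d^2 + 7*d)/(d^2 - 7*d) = (d + 7)/(d - 7)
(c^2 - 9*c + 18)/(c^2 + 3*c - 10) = (c^2 - 9*c + 18)/(c^2 + 3*c - 10)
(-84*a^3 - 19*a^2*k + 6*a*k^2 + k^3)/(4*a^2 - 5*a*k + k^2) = (-21*a^2 - 10*a*k - k^2)/(a - k)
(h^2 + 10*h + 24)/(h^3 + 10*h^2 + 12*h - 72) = (h + 4)/(h^2 + 4*h - 12)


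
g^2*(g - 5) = g^3 - 5*g^2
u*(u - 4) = u^2 - 4*u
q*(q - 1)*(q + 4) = q^3 + 3*q^2 - 4*q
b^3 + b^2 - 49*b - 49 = (b - 7)*(b + 1)*(b + 7)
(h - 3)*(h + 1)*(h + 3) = h^3 + h^2 - 9*h - 9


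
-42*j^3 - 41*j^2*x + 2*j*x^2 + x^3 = (-6*j + x)*(j + x)*(7*j + x)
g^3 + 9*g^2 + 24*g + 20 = (g + 2)^2*(g + 5)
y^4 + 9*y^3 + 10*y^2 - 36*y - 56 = (y - 2)*(y + 2)^2*(y + 7)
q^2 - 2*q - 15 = (q - 5)*(q + 3)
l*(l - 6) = l^2 - 6*l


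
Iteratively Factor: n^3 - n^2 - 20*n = (n + 4)*(n^2 - 5*n) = (n - 5)*(n + 4)*(n)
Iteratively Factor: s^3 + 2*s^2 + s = (s + 1)*(s^2 + s) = s*(s + 1)*(s + 1)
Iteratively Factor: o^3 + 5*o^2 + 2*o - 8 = (o + 4)*(o^2 + o - 2) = (o + 2)*(o + 4)*(o - 1)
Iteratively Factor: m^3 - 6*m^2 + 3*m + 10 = (m - 2)*(m^2 - 4*m - 5) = (m - 2)*(m + 1)*(m - 5)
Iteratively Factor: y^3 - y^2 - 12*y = (y - 4)*(y^2 + 3*y) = (y - 4)*(y + 3)*(y)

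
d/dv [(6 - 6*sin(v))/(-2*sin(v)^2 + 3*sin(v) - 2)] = 6*(4*sin(v) + cos(2*v) - 2)*cos(v)/(-3*sin(v) - cos(2*v) + 3)^2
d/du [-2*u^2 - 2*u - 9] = -4*u - 2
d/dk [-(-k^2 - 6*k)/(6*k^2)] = -1/k^2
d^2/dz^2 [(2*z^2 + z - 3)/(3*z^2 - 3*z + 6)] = 2*(3*z^3 - 21*z^2 + 3*z + 13)/(3*(z^6 - 3*z^5 + 9*z^4 - 13*z^3 + 18*z^2 - 12*z + 8))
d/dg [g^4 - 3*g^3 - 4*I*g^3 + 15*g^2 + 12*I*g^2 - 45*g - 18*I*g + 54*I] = 4*g^3 + g^2*(-9 - 12*I) + g*(30 + 24*I) - 45 - 18*I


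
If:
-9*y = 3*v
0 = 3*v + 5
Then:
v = -5/3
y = 5/9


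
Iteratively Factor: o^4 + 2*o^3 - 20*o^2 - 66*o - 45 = (o + 3)*(o^3 - o^2 - 17*o - 15) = (o + 3)^2*(o^2 - 4*o - 5) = (o + 1)*(o + 3)^2*(o - 5)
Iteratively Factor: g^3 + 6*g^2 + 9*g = (g + 3)*(g^2 + 3*g) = g*(g + 3)*(g + 3)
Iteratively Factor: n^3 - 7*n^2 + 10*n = (n - 2)*(n^2 - 5*n) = (n - 5)*(n - 2)*(n)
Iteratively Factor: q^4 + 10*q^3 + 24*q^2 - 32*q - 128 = (q + 4)*(q^3 + 6*q^2 - 32) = (q + 4)^2*(q^2 + 2*q - 8) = (q - 2)*(q + 4)^2*(q + 4)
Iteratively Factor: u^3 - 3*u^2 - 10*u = (u - 5)*(u^2 + 2*u) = (u - 5)*(u + 2)*(u)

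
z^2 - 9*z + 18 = (z - 6)*(z - 3)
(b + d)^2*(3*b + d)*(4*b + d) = 12*b^4 + 31*b^3*d + 27*b^2*d^2 + 9*b*d^3 + d^4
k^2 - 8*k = k*(k - 8)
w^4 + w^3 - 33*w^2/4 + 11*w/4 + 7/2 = (w - 2)*(w - 1)*(w + 1/2)*(w + 7/2)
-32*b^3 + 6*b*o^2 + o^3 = (-2*b + o)*(4*b + o)^2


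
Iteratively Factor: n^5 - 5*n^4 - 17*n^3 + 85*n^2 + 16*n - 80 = (n + 4)*(n^4 - 9*n^3 + 19*n^2 + 9*n - 20) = (n - 5)*(n + 4)*(n^3 - 4*n^2 - n + 4) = (n - 5)*(n - 1)*(n + 4)*(n^2 - 3*n - 4) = (n - 5)*(n - 4)*(n - 1)*(n + 4)*(n + 1)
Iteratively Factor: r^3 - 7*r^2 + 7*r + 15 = (r + 1)*(r^2 - 8*r + 15) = (r - 5)*(r + 1)*(r - 3)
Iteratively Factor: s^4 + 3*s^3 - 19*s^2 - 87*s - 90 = (s + 3)*(s^3 - 19*s - 30) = (s - 5)*(s + 3)*(s^2 + 5*s + 6) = (s - 5)*(s + 2)*(s + 3)*(s + 3)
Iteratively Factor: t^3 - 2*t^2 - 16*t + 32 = (t - 4)*(t^2 + 2*t - 8) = (t - 4)*(t + 4)*(t - 2)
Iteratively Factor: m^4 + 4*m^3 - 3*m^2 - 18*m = (m + 3)*(m^3 + m^2 - 6*m) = (m - 2)*(m + 3)*(m^2 + 3*m) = (m - 2)*(m + 3)^2*(m)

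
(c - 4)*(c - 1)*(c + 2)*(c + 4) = c^4 + c^3 - 18*c^2 - 16*c + 32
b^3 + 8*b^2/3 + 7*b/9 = b*(b + 1/3)*(b + 7/3)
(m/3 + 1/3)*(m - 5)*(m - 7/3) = m^3/3 - 19*m^2/9 + 13*m/9 + 35/9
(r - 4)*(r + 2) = r^2 - 2*r - 8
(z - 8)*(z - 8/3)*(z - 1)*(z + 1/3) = z^4 - 34*z^3/3 + 253*z^2/9 - 32*z/3 - 64/9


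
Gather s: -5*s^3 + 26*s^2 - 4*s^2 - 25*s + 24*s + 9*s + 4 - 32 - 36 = -5*s^3 + 22*s^2 + 8*s - 64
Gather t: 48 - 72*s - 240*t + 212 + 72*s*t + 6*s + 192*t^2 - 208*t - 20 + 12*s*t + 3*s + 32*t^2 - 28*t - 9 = -63*s + 224*t^2 + t*(84*s - 476) + 231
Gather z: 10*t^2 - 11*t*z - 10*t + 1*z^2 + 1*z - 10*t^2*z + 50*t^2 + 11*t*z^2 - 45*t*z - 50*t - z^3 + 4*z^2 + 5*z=60*t^2 - 60*t - z^3 + z^2*(11*t + 5) + z*(-10*t^2 - 56*t + 6)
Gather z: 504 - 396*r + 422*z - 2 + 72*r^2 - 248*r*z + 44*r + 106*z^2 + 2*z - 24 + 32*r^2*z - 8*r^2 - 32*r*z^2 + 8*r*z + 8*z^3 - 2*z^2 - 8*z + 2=64*r^2 - 352*r + 8*z^3 + z^2*(104 - 32*r) + z*(32*r^2 - 240*r + 416) + 480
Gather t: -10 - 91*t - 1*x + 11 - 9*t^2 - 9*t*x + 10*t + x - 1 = -9*t^2 + t*(-9*x - 81)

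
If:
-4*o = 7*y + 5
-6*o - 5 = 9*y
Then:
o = 5/3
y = -5/3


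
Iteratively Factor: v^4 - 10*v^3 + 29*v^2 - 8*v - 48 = (v - 4)*(v^3 - 6*v^2 + 5*v + 12) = (v - 4)*(v + 1)*(v^2 - 7*v + 12) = (v - 4)^2*(v + 1)*(v - 3)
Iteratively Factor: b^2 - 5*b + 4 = (b - 4)*(b - 1)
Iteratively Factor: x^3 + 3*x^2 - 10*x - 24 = (x + 2)*(x^2 + x - 12) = (x + 2)*(x + 4)*(x - 3)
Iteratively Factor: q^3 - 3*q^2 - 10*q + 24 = (q - 4)*(q^2 + q - 6) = (q - 4)*(q - 2)*(q + 3)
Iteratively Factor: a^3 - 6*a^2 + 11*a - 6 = (a - 2)*(a^2 - 4*a + 3) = (a - 2)*(a - 1)*(a - 3)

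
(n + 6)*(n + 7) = n^2 + 13*n + 42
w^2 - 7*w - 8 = (w - 8)*(w + 1)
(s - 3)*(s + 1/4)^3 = s^4 - 9*s^3/4 - 33*s^2/16 - 35*s/64 - 3/64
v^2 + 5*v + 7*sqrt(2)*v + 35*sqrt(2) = (v + 5)*(v + 7*sqrt(2))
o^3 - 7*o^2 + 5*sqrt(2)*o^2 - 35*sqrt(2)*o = o*(o - 7)*(o + 5*sqrt(2))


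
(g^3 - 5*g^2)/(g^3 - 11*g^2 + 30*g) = g/(g - 6)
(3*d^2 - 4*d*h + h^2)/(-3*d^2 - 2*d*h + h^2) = (-d + h)/(d + h)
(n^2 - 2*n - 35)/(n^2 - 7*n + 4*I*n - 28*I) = (n + 5)/(n + 4*I)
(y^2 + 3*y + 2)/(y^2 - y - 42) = (y^2 + 3*y + 2)/(y^2 - y - 42)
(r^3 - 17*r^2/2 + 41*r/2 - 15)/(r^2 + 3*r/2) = (2*r^3 - 17*r^2 + 41*r - 30)/(r*(2*r + 3))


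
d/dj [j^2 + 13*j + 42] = 2*j + 13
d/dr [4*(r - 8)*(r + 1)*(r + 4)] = 12*r^2 - 24*r - 144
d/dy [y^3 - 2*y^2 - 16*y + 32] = 3*y^2 - 4*y - 16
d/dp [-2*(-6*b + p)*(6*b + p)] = -4*p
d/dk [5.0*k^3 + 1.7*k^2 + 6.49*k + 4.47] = 15.0*k^2 + 3.4*k + 6.49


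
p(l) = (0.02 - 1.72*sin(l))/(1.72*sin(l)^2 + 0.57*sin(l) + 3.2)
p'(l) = (0.02 - 1.72*sin(l))*(-3.44*sin(l)*cos(l) - 0.57*cos(l))/(1.72*sin(l)^2 + 0.57*sin(l) + 3.2)^2 - 1.72*cos(l)/(1.72*sin(l)^2 + 0.57*sin(l) + 3.2)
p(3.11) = -0.01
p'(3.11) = 0.53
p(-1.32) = 0.40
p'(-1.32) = -0.04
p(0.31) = -0.14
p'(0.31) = -0.40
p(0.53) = -0.22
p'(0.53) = -0.27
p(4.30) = 0.39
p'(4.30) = 0.07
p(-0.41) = 0.22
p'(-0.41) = -0.44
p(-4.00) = -0.28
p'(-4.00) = 0.12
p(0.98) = -0.29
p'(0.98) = -0.08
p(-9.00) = 0.22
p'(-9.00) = 0.43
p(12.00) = 0.28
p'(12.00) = -0.34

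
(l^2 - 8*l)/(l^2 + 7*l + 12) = l*(l - 8)/(l^2 + 7*l + 12)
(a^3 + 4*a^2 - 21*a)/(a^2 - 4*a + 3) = a*(a + 7)/(a - 1)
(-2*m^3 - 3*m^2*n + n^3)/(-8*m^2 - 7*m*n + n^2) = (2*m^2 + m*n - n^2)/(8*m - n)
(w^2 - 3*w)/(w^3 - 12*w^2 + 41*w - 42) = w/(w^2 - 9*w + 14)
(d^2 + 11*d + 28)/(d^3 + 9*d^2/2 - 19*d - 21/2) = 2*(d + 4)/(2*d^2 - 5*d - 3)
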